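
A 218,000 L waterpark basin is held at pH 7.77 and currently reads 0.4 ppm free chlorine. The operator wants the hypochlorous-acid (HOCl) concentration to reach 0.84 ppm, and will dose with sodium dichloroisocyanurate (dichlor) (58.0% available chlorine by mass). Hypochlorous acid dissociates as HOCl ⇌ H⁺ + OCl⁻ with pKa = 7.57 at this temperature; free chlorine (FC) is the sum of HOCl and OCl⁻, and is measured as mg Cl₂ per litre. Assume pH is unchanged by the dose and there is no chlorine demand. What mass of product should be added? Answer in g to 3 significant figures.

[OCl⁻]/[HOCl] = 10^(pH − pKa) = 10^(7.77 − 7.57) = 1.585; fraction as HOCl = 1/(1 + 1.585) = 0.3869.
Free chlorine required for 0.84 ppm HOCl: 0.84 / 0.3869 = 2.171 ppm.
FC to add: 2.171 − 0.4 = 1.771 mg/L as Cl₂.
Cl₂ equivalent: 1.771 mg/L × 218,000 L = 386.1 g.
Product at 58.0% available Cl: 386.1 / 0.58 = 665.8 g.

666 g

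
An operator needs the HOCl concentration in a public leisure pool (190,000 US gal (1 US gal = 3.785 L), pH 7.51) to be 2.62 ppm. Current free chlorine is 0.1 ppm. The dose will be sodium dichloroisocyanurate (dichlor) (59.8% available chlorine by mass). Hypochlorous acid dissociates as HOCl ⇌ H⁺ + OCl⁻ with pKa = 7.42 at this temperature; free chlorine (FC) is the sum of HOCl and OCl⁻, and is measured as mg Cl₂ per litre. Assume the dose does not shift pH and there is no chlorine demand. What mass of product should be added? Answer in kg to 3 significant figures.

Volume: 190,000 US gal × 3.785 L/gal = 719,150 L.
[OCl⁻]/[HOCl] = 10^(pH − pKa) = 10^(7.51 − 7.42) = 1.23; fraction as HOCl = 1/(1 + 1.23) = 0.4484.
Free chlorine required for 2.62 ppm HOCl: 2.62 / 0.4484 = 5.843 ppm.
FC to add: 5.843 − 0.1 = 5.743 mg/L as Cl₂.
Cl₂ equivalent: 5.743 mg/L × 719,150 L = 4130 g.
Product at 59.8% available Cl: 4130 / 0.598 = 6907 g.

6.91 kg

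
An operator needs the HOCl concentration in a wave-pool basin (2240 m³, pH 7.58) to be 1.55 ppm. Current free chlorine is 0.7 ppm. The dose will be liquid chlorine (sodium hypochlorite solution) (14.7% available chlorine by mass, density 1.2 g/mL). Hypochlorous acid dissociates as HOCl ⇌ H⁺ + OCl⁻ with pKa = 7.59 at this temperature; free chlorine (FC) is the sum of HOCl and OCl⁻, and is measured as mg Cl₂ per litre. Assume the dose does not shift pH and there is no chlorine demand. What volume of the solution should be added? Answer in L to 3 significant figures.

30.0 L

Volume: 2240 m³ = 2,240,000 L.
[OCl⁻]/[HOCl] = 10^(pH − pKa) = 10^(7.58 − 7.59) = 0.9772; fraction as HOCl = 1/(1 + 0.9772) = 0.5058.
Free chlorine required for 1.55 ppm HOCl: 1.55 / 0.5058 = 3.065 ppm.
FC to add: 3.065 − 0.7 = 2.365 mg/L as Cl₂.
Cl₂ equivalent: 2.365 mg/L × 2,240,000 L = 5297 g.
Product at 14.7% available Cl: 5297 / 0.147 = 36,030 g.
Volume: 36,030 g ÷ 1.2 g/mL = 30,030 mL.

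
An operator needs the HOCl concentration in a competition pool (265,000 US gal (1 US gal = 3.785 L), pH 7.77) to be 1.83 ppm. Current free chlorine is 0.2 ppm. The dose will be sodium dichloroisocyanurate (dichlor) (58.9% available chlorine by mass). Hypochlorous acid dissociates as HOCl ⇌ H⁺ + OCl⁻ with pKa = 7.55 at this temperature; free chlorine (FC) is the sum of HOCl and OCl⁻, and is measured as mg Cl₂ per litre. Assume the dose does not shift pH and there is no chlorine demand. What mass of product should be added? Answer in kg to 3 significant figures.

Volume: 265,000 US gal × 3.785 L/gal = 1,003,025 L.
[OCl⁻]/[HOCl] = 10^(pH − pKa) = 10^(7.77 − 7.55) = 1.66; fraction as HOCl = 1/(1 + 1.66) = 0.376.
Free chlorine required for 1.83 ppm HOCl: 1.83 / 0.376 = 4.867 ppm.
FC to add: 4.867 − 0.2 = 4.667 mg/L as Cl₂.
Cl₂ equivalent: 4.667 mg/L × 1,003,025 L = 4681 g.
Product at 58.9% available Cl: 4681 / 0.589 = 7948 g.

7.95 kg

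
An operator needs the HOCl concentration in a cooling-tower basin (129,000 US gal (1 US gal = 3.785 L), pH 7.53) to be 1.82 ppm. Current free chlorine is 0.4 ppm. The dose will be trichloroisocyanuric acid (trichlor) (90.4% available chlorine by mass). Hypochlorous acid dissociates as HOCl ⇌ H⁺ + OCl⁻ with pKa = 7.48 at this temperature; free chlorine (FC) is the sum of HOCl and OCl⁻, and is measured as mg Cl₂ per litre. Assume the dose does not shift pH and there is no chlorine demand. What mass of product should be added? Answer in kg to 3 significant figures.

1.87 kg

Volume: 129,000 US gal × 3.785 L/gal = 488,265 L.
[OCl⁻]/[HOCl] = 10^(pH − pKa) = 10^(7.53 − 7.48) = 1.122; fraction as HOCl = 1/(1 + 1.122) = 0.4712.
Free chlorine required for 1.82 ppm HOCl: 1.82 / 0.4712 = 3.862 ppm.
FC to add: 3.862 − 0.4 = 3.462 mg/L as Cl₂.
Cl₂ equivalent: 3.462 mg/L × 488,265 L = 1690 g.
Product at 90.4% available Cl: 1690 / 0.904 = 1870 g.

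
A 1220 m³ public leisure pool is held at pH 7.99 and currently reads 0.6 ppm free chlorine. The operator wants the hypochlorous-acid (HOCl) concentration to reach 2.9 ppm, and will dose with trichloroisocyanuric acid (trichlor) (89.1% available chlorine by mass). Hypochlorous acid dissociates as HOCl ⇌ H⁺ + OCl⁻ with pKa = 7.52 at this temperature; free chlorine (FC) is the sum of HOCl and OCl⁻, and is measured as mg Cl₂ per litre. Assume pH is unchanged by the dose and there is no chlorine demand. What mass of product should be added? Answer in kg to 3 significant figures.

14.9 kg

Volume: 1220 m³ = 1,220,000 L.
[OCl⁻]/[HOCl] = 10^(pH − pKa) = 10^(7.99 − 7.52) = 2.951; fraction as HOCl = 1/(1 + 2.951) = 0.2531.
Free chlorine required for 2.9 ppm HOCl: 2.9 / 0.2531 = 11.46 ppm.
FC to add: 11.46 − 0.6 = 10.86 mg/L as Cl₂.
Cl₂ equivalent: 10.86 mg/L × 1,220,000 L = 13,250 g.
Product at 89.1% available Cl: 13,250 / 0.891 = 14,870 g.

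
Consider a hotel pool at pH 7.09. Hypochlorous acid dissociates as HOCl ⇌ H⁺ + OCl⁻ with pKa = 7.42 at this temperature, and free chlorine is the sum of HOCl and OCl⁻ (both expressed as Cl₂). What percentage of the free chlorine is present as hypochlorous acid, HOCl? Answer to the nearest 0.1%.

68.1%

[OCl⁻]/[HOCl] = 10^(pH − pKa) = 10^(7.09 − 7.42) = 10^-0.33 = 0.4677.
Fraction as HOCl = 1 / (1 + 0.4677) = 0.6813.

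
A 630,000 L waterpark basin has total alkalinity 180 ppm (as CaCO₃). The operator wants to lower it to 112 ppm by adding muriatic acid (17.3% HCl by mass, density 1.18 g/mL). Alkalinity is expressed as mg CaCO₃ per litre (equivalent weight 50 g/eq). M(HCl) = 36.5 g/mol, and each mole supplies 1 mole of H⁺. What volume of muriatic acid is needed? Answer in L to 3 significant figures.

153 L

Alkalinity to neutralize: (180 − 112) = 68 mg/L as CaCO₃ × 630,000 L = 42,840 g as CaCO₃.
Equivalents of H⁺ required: 42,840 ÷ 50 g/eq = 856.8 eq = 856.8 mol HCl.
Mass of HCl: 856.8 × 36.5 = 31,270 g.
Mass of 17.3% solution: 31,270 / 0.173 = 180,800 g.
Volume: 180,800 g ÷ 1.18 g/mL = 153,200 mL.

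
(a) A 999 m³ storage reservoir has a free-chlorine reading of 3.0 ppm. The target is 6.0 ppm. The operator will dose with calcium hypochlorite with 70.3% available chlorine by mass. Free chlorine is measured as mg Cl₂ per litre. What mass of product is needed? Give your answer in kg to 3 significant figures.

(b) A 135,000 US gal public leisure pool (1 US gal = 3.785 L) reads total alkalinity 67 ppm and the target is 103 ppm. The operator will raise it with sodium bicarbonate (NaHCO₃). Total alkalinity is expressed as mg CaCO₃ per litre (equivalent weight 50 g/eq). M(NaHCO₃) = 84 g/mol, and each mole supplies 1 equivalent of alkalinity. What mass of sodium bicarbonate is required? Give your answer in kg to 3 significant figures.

(a) 4.26 kg; (b) 30.9 kg

(a) Volume: 999 m³ = 999,000 L.
(a) Chlorine deficit: 6.0 − 3.0 = 3 ppm = 3 mg/L as Cl₂.
(a) Cl₂ equivalent needed: 3 mg/L × 999,000 L = 2,997,000 mg = 2997 g.
(a) Product at 70.3% available chlorine: 2997 / 0.703 = 4263 g.

(b) Volume: 135,000 US gal × 3.785 L/gal = 510,975 L.
(b) Alkalinity to add: (103 − 67) = 36 mg/L as CaCO₃ × 510,975 L = 18,400 g as CaCO₃.
(b) Equivalents: 18,400 g ÷ 50 g/eq = 367.9 eq.
(b) NaHCO₃ supplies 1 eq per mole → 367.9 mol.
(b) Mass: 367.9 mol × 84 g/mol = 30,900 g.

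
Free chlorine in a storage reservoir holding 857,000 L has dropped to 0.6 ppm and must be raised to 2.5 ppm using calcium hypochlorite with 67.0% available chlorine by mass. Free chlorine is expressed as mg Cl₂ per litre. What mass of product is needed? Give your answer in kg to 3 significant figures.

Chlorine deficit: 2.5 − 0.6 = 1.9 ppm = 1.9 mg/L as Cl₂.
Cl₂ equivalent needed: 1.9 mg/L × 857,000 L = 1,628,000 mg = 1628 g.
Product at 67.0% available chlorine: 1628 / 0.67 = 2430 g.

2.43 kg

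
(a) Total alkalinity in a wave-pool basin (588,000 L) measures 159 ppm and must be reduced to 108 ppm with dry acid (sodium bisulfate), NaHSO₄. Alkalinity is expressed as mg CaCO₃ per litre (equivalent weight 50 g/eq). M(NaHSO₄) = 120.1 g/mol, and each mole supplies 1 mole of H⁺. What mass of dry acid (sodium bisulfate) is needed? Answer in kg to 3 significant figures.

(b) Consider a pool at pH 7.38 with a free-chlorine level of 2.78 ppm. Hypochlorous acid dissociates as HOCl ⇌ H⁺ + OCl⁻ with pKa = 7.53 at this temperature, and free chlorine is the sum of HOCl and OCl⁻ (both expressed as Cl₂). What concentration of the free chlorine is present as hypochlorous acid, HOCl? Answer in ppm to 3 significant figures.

(a) 72.0 kg; (b) 1.63 ppm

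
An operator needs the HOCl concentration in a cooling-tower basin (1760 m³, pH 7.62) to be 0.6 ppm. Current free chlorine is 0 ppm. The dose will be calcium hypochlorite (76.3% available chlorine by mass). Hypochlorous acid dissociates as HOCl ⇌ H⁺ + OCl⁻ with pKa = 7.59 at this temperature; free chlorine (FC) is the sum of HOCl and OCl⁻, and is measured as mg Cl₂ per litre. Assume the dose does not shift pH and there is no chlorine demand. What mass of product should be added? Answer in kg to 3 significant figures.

2.87 kg

Volume: 1760 m³ = 1,760,000 L.
[OCl⁻]/[HOCl] = 10^(pH − pKa) = 10^(7.62 − 7.59) = 1.072; fraction as HOCl = 1/(1 + 1.072) = 0.4827.
Free chlorine required for 0.6 ppm HOCl: 0.6 / 0.4827 = 1.243 ppm.
FC to add: 1.243 − 0 = 1.243 mg/L as Cl₂.
Cl₂ equivalent: 1.243 mg/L × 1,760,000 L = 2188 g.
Product at 76.3% available Cl: 2188 / 0.763 = 2867 g.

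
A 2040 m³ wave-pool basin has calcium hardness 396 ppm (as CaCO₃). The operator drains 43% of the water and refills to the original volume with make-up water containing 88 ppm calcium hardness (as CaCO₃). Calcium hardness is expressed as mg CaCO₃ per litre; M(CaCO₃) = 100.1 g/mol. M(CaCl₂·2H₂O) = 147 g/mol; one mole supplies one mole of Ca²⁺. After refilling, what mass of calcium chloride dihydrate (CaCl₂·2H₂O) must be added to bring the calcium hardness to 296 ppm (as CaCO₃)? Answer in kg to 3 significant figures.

Volume: 2040 m³ = 2,040,000 L.
After draining 43% and refilling: 396 × 0.57 + 88 × 0.43 = 263.56 ppm.
Deficit to target: 296 − 263.56 = 32.44 mg/L.
As CaCO₃: 32.44 mg/L × 2,040,000 L = 66,180 g; ÷ 100.1 = 661.1 mol Ca²⁺.
Mass: 661.1 × 147 = 97,180 g.

97.2 kg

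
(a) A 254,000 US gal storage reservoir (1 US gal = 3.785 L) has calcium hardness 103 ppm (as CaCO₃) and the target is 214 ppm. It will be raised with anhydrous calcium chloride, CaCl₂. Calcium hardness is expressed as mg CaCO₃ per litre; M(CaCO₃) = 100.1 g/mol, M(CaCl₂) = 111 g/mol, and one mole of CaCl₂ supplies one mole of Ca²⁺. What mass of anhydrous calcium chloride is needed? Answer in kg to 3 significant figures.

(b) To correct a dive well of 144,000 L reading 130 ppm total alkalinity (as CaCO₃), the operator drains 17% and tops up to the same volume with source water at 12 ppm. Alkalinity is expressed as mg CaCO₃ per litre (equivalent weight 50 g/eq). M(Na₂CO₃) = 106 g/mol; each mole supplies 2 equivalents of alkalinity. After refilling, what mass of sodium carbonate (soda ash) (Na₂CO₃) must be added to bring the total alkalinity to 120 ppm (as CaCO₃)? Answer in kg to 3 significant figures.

(a) Volume: 254,000 US gal × 3.785 L/gal = 961,390 L.
(a) Hardness to add: (214 − 103) = 111 mg/L as CaCO₃ × 961,390 L = 106,700 g as CaCO₃.
(a) Moles of Ca²⁺ (1 mol Ca²⁺ ≡ 1 mol CaCO₃): 106,700 / 100.1 g/mol = 1066 mol.
(a) Mass of CaCl₂: 1066 × 111 = 118,300 g.

(b) After draining 17% and refilling: 130 × 0.83 + 12 × 0.17 = 109.94 ppm.
(b) Deficit to target: 120 − 109.94 = 10.06 mg/L.
(b) As CaCO₃: 10.06 mg/L × 144,000 L = 1449 g; ÷ 50 g/eq ÷ 2 = 14.49 mol Na₂CO₃.
(b) Mass: 14.49 × 106 = 1536 g.

(a) 118 kg; (b) 1.54 kg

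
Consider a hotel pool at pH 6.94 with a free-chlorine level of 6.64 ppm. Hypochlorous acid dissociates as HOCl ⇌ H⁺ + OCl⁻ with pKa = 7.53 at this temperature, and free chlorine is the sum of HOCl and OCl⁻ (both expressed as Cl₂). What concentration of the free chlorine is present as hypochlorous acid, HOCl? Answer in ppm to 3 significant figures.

[OCl⁻]/[HOCl] = 10^(pH − pKa) = 10^(6.94 − 7.53) = 10^-0.59 = 0.257.
Fraction as HOCl = 1 / (1 + 0.257) = 0.7955.
HOCl = 0.7955 × 6.64 ppm = 5.282 ppm.

5.28 ppm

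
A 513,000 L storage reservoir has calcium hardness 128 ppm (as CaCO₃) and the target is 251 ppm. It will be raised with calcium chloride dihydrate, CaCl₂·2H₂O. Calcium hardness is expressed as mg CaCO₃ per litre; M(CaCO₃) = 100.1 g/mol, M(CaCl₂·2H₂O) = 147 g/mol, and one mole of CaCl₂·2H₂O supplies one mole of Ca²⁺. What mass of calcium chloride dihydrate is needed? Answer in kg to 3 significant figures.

92.7 kg

Hardness to add: (251 − 128) = 123 mg/L as CaCO₃ × 513,000 L = 63,100 g as CaCO₃.
Moles of Ca²⁺ (1 mol Ca²⁺ ≡ 1 mol CaCO₃): 63,100 / 100.1 g/mol = 630.4 mol.
Mass of CaCl₂·2H₂O: 630.4 × 147 = 92,660 g.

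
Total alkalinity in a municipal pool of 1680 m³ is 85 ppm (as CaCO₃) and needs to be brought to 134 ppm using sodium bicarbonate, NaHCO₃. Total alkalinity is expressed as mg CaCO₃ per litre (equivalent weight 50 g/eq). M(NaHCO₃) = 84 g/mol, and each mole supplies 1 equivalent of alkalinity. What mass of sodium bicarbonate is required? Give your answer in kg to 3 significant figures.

Volume: 1680 m³ = 1,680,000 L.
Alkalinity to add: (134 − 85) = 49 mg/L as CaCO₃ × 1,680,000 L = 82,320 g as CaCO₃.
Equivalents: 82,320 g ÷ 50 g/eq = 1646 eq.
NaHCO₃ supplies 1 eq per mole → 1646 mol.
Mass: 1646 mol × 84 g/mol = 138,300 g.

138 kg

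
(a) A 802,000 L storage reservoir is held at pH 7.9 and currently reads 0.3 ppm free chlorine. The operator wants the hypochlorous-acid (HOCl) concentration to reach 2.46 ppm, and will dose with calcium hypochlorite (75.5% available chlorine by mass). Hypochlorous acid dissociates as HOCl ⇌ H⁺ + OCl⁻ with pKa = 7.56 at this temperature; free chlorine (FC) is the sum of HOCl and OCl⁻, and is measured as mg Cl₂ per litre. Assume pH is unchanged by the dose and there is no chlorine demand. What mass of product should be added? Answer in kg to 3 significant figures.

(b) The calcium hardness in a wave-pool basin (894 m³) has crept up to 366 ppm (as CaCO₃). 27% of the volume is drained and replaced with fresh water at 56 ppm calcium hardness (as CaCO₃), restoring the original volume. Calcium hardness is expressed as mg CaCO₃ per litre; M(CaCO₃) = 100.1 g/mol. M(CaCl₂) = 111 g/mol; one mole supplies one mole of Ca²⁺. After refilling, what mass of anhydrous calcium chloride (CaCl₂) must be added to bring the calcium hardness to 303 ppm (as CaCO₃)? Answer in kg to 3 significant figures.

(a) [OCl⁻]/[HOCl] = 10^(pH − pKa) = 10^(7.9 − 7.56) = 2.188; fraction as HOCl = 1/(1 + 2.188) = 0.3137.
(a) Free chlorine required for 2.46 ppm HOCl: 2.46 / 0.3137 = 7.842 ppm.
(a) FC to add: 7.842 − 0.3 = 7.542 mg/L as Cl₂.
(a) Cl₂ equivalent: 7.542 mg/L × 802,000 L = 6049 g.
(a) Product at 75.5% available Cl: 6049 / 0.755 = 8011 g.

(b) Volume: 894 m³ = 894,000 L.
(b) After draining 27% and refilling: 366 × 0.73 + 56 × 0.27 = 282.3 ppm.
(b) Deficit to target: 303 − 282.3 = 20.7 mg/L.
(b) As CaCO₃: 20.7 mg/L × 894,000 L = 18,510 g; ÷ 100.1 = 184.9 mol Ca²⁺.
(b) Mass: 184.9 × 111 = 20,520 g.

(a) 8.01 kg; (b) 20.5 kg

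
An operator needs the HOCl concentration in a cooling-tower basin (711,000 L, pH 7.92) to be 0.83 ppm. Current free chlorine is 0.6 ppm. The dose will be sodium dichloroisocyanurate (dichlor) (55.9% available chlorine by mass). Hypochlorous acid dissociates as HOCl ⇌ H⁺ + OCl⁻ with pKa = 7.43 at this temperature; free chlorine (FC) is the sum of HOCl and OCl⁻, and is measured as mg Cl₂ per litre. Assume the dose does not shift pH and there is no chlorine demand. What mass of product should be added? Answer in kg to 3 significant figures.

3.55 kg

[OCl⁻]/[HOCl] = 10^(pH − pKa) = 10^(7.92 − 7.43) = 3.09; fraction as HOCl = 1/(1 + 3.09) = 0.2445.
Free chlorine required for 0.83 ppm HOCl: 0.83 / 0.2445 = 3.395 ppm.
FC to add: 3.395 − 0.6 = 2.795 mg/L as Cl₂.
Cl₂ equivalent: 2.795 mg/L × 711,000 L = 1987 g.
Product at 55.9% available Cl: 1987 / 0.559 = 3555 g.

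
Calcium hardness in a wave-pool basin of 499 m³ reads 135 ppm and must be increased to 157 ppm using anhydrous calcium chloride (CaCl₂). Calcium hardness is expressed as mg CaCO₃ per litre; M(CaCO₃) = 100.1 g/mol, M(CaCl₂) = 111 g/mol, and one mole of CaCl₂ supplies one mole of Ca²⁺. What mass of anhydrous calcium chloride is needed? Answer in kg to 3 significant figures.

12.2 kg

Volume: 499 m³ = 499,000 L.
Hardness to add: (157 − 135) = 22 mg/L as CaCO₃ × 499,000 L = 10,980 g as CaCO₃.
Moles of Ca²⁺ (1 mol Ca²⁺ ≡ 1 mol CaCO₃): 10,980 / 100.1 g/mol = 109.7 mol.
Mass of CaCl₂: 109.7 × 111 = 12,170 g.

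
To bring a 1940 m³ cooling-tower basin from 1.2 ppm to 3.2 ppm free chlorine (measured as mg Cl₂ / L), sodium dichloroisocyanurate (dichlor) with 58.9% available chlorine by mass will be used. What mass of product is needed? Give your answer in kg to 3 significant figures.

6.59 kg

Volume: 1940 m³ = 1,940,000 L.
Chlorine deficit: 3.2 − 1.2 = 2 ppm = 2 mg/L as Cl₂.
Cl₂ equivalent needed: 2 mg/L × 1,940,000 L = 3,880,000 mg = 3880 g.
Product at 58.9% available chlorine: 3880 / 0.589 = 6587 g.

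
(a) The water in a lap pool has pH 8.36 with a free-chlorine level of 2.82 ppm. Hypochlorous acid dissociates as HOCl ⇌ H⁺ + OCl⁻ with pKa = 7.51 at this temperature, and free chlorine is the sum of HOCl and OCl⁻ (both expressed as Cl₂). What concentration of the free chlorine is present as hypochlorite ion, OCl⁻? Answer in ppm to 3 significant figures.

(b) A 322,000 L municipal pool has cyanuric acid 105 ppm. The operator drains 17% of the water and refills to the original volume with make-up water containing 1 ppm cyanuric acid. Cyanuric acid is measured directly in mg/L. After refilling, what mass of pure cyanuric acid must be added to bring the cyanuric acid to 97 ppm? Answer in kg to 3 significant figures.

(a) 2.47 ppm; (b) 3.12 kg

(a) [OCl⁻]/[HOCl] = 10^(pH − pKa) = 10^(8.36 − 7.51) = 10^0.85 = 7.079.
(a) Fraction as HOCl = 1 / (1 + 7.079) = 0.1238.
(a) OCl⁻ = (1 − 0.1238) × 2.82 ppm = 2.471 ppm.

(b) After draining 17% and refilling: 105 × 0.83 + 1 × 0.17 = 87.32 ppm.
(b) Deficit to target: 97 − 87.32 = 9.68 mg/L.
(b) Mass: 9.68 mg/L × 322,000 L = 3117 g cyanuric acid.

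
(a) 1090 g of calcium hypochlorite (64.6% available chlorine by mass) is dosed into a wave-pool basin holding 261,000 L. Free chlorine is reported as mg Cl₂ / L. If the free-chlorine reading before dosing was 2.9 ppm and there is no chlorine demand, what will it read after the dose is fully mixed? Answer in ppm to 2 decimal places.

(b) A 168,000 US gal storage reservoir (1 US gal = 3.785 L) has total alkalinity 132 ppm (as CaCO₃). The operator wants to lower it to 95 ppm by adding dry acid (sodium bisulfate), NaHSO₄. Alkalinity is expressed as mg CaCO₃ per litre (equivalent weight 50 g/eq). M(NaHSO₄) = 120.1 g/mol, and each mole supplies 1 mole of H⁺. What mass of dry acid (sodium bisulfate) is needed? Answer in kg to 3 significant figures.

(a) Available chlorine delivered: 1090 g × 0.646 = 704.1 g as Cl₂.
(a) Concentration rise: 704.1 g / 261,000 L = 2.698 mg/L = 2.70 ppm.
(a) Final FC: 2.9 + 2.70 = 5.60 ppm.

(b) Volume: 168,000 US gal × 3.785 L/gal = 635,880 L.
(b) Alkalinity to neutralize: (132 − 95) = 37 mg/L as CaCO₃ × 635,880 L = 23,530 g as CaCO₃.
(b) Equivalents of H⁺ required: 23,530 ÷ 50 g/eq = 470.6 eq = 470.6 mol NaHSO₄.
(b) Mass of NaHSO₄: 470.6 × 120.1 = 56,510 g.

(a) 5.60 ppm; (b) 56.5 kg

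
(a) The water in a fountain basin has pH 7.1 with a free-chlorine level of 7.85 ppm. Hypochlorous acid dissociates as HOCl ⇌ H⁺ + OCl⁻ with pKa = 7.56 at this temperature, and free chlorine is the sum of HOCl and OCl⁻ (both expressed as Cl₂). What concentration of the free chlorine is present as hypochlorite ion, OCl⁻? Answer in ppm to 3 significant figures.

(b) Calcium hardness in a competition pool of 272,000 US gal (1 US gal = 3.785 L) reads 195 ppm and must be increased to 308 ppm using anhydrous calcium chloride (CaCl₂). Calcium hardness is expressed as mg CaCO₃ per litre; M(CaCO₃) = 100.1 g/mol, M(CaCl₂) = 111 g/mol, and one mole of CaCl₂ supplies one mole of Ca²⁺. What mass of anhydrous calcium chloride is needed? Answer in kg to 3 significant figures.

(a) 2.02 ppm; (b) 129 kg

(a) [OCl⁻]/[HOCl] = 10^(pH − pKa) = 10^(7.1 − 7.56) = 10^-0.46 = 0.3467.
(a) Fraction as HOCl = 1 / (1 + 0.3467) = 0.7425.
(a) OCl⁻ = (1 − 0.7425) × 7.85 ppm = 2.021 ppm.

(b) Volume: 272,000 US gal × 3.785 L/gal = 1,029,520 L.
(b) Hardness to add: (308 − 195) = 113 mg/L as CaCO₃ × 1,029,520 L = 116,300 g as CaCO₃.
(b) Moles of Ca²⁺ (1 mol Ca²⁺ ≡ 1 mol CaCO₃): 116,300 / 100.1 g/mol = 1162 mol.
(b) Mass of CaCl₂: 1162 × 111 = 129,000 g.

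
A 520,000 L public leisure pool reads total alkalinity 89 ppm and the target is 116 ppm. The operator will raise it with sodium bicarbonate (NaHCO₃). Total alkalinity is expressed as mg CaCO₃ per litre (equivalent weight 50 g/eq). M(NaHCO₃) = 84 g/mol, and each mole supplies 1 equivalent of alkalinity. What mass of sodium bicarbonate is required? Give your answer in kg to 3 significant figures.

Alkalinity to add: (116 − 89) = 27 mg/L as CaCO₃ × 520,000 L = 14,040 g as CaCO₃.
Equivalents: 14,040 g ÷ 50 g/eq = 280.8 eq.
NaHCO₃ supplies 1 eq per mole → 280.8 mol.
Mass: 280.8 mol × 84 g/mol = 23,590 g.

23.6 kg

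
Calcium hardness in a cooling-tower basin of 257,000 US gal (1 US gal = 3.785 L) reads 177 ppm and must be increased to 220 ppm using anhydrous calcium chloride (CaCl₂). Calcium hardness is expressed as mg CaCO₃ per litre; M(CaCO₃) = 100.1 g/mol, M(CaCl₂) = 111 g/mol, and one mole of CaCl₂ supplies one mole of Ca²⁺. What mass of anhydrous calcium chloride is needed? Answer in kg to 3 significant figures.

Volume: 257,000 US gal × 3.785 L/gal = 972,745 L.
Hardness to add: (220 − 177) = 43 mg/L as CaCO₃ × 972,745 L = 41,830 g as CaCO₃.
Moles of Ca²⁺ (1 mol Ca²⁺ ≡ 1 mol CaCO₃): 41,830 / 100.1 g/mol = 417.9 mol.
Mass of CaCl₂: 417.9 × 111 = 46,380 g.

46.4 kg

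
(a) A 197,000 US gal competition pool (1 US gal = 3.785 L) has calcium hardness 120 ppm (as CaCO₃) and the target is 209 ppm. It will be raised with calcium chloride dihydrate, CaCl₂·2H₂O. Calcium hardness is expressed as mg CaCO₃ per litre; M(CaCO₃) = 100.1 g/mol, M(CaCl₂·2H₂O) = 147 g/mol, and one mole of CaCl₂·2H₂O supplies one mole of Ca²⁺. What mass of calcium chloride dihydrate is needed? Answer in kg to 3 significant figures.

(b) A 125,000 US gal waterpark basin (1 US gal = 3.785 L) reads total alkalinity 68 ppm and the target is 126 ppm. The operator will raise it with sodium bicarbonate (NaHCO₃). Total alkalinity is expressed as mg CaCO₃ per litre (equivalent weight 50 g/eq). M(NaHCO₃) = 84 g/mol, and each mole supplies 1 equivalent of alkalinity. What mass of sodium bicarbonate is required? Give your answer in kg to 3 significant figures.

(a) Volume: 197,000 US gal × 3.785 L/gal = 745,645 L.
(a) Hardness to add: (209 − 120) = 89 mg/L as CaCO₃ × 745,645 L = 66,360 g as CaCO₃.
(a) Moles of Ca²⁺ (1 mol Ca²⁺ ≡ 1 mol CaCO₃): 66,360 / 100.1 g/mol = 663 mol.
(a) Mass of CaCl₂·2H₂O: 663 × 147 = 97,460 g.

(b) Volume: 125,000 US gal × 3.785 L/gal = 473,125 L.
(b) Alkalinity to add: (126 − 68) = 58 mg/L as CaCO₃ × 473,125 L = 27,440 g as CaCO₃.
(b) Equivalents: 27,440 g ÷ 50 g/eq = 548.8 eq.
(b) NaHCO₃ supplies 1 eq per mole → 548.8 mol.
(b) Mass: 548.8 mol × 84 g/mol = 46,100 g.

(a) 97.5 kg; (b) 46.1 kg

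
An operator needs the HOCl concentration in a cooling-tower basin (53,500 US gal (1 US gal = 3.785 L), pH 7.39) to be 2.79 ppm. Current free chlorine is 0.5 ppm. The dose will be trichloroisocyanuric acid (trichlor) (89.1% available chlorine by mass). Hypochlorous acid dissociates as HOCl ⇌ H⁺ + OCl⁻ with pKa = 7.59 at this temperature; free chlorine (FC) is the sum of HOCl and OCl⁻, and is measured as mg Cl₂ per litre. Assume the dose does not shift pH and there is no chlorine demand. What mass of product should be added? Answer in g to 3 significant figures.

Volume: 53,500 US gal × 3.785 L/gal = 202,498 L.
[OCl⁻]/[HOCl] = 10^(pH − pKa) = 10^(7.39 − 7.59) = 0.631; fraction as HOCl = 1/(1 + 0.631) = 0.6131.
Free chlorine required for 2.79 ppm HOCl: 2.79 / 0.6131 = 4.55 ppm.
FC to add: 4.55 − 0.5 = 4.05 mg/L as Cl₂.
Cl₂ equivalent: 4.05 mg/L × 202,498 L = 820.2 g.
Product at 89.1% available Cl: 820.2 / 0.891 = 920.5 g.

921 g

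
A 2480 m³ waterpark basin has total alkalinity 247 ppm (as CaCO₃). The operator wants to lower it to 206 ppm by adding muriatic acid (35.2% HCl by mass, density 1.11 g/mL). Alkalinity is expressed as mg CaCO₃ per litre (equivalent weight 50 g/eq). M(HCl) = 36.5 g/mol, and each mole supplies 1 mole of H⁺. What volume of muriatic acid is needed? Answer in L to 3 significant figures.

190 L

Volume: 2480 m³ = 2,480,000 L.
Alkalinity to neutralize: (247 − 206) = 41 mg/L as CaCO₃ × 2,480,000 L = 101,700 g as CaCO₃.
Equivalents of H⁺ required: 101,700 ÷ 50 g/eq = 2034 eq = 2034 mol HCl.
Mass of HCl: 2034 × 36.5 = 74,230 g.
Mass of 35.2% solution: 74,230 / 0.352 = 210,900 g.
Volume: 210,900 g ÷ 1.11 g/mL = 190,000 mL.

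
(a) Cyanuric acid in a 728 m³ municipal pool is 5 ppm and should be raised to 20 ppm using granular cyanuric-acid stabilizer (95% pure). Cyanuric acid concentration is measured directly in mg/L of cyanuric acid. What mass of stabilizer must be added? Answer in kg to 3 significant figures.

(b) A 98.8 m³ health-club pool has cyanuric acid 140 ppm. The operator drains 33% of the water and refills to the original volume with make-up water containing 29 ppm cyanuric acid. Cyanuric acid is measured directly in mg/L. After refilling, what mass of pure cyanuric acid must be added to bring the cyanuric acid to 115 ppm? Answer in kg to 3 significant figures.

(a) Volume: 728 m³ = 728,000 L.
(a) CYA to add: (20 − 5) = 15 mg/L × 728,000 L = 10,920 g cyanuric acid.
(a) At 95% purity: 10,920 / 0.95 = 11,490 g product.

(b) Volume: 98.8 m³ = 98,800 L.
(b) After draining 33% and refilling: 140 × 0.67 + 29 × 0.33 = 103.37 ppm.
(b) Deficit to target: 115 − 103.37 = 11.63 mg/L.
(b) Mass: 11.63 mg/L × 98,800 L = 1149 g cyanuric acid.

(a) 11.5 kg; (b) 1.15 kg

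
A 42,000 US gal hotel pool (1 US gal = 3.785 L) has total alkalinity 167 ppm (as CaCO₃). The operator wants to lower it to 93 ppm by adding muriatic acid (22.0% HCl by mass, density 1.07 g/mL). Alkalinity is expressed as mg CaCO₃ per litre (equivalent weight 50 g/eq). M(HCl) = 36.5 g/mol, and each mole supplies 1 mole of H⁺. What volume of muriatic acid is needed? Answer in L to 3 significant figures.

Volume: 42,000 US gal × 3.785 L/gal = 158,970 L.
Alkalinity to neutralize: (167 − 93) = 74 mg/L as CaCO₃ × 158,970 L = 11,760 g as CaCO₃.
Equivalents of H⁺ required: 11,760 ÷ 50 g/eq = 235.3 eq = 235.3 mol HCl.
Mass of HCl: 235.3 × 36.5 = 8588 g.
Mass of 22.0% solution: 8588 / 0.22 = 39,030 g.
Volume: 39,030 g ÷ 1.07 g/mL = 36,480 mL.

36.5 L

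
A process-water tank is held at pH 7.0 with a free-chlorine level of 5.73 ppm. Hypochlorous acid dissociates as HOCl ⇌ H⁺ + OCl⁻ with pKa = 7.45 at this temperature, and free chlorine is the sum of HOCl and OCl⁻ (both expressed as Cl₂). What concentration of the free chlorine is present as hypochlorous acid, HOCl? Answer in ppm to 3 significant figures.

[OCl⁻]/[HOCl] = 10^(pH − pKa) = 10^(7.0 − 7.45) = 10^-0.45 = 0.3548.
Fraction as HOCl = 1 / (1 + 0.3548) = 0.7381.
HOCl = 0.7381 × 5.73 ppm = 4.229 ppm.

4.23 ppm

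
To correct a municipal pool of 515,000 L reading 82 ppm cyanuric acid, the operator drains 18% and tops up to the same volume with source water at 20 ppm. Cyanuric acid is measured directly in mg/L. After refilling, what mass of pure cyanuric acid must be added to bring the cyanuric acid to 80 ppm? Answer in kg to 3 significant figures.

After draining 18% and refilling: 82 × 0.82 + 20 × 0.18 = 70.84 ppm.
Deficit to target: 80 − 70.84 = 9.16 mg/L.
Mass: 9.16 mg/L × 515,000 L = 4717 g cyanuric acid.

4.72 kg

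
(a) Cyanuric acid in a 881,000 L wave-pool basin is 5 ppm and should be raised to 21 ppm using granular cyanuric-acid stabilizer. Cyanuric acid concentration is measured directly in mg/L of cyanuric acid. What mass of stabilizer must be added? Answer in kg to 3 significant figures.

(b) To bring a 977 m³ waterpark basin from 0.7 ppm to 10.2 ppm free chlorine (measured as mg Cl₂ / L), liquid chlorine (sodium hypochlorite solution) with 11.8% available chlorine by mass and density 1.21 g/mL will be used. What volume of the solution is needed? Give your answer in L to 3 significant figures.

(a) CYA to add: (21 − 5) = 16 mg/L × 881,000 L = 14,100 g cyanuric acid.

(b) Volume: 977 m³ = 977,000 L.
(b) Chlorine deficit: 10.2 − 0.7 = 9.5 ppm = 9.5 mg/L as Cl₂.
(b) Cl₂ equivalent needed: 9.5 mg/L × 977,000 L = 9,282,000 mg = 9282 g.
(b) Product at 11.8% available chlorine: 9282 / 0.118 = 78,660 g.
(b) Volume at density 1.21 g/mL: 78,660 g ÷ 1.21 g/mL = 65,010 mL.

(a) 14.1 kg; (b) 65.0 L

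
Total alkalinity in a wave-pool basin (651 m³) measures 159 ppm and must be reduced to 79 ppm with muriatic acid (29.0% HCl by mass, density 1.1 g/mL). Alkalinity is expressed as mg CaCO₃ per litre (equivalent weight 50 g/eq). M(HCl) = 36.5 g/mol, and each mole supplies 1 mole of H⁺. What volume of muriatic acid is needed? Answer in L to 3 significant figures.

119 L

Volume: 651 m³ = 651,000 L.
Alkalinity to neutralize: (159 − 79) = 80 mg/L as CaCO₃ × 651,000 L = 52,080 g as CaCO₃.
Equivalents of H⁺ required: 52,080 ÷ 50 g/eq = 1042 eq = 1042 mol HCl.
Mass of HCl: 1042 × 36.5 = 38,020 g.
Mass of 29.0% solution: 38,020 / 0.29 = 131,100 g.
Volume: 131,100 g ÷ 1.1 g/mL = 119,200 mL.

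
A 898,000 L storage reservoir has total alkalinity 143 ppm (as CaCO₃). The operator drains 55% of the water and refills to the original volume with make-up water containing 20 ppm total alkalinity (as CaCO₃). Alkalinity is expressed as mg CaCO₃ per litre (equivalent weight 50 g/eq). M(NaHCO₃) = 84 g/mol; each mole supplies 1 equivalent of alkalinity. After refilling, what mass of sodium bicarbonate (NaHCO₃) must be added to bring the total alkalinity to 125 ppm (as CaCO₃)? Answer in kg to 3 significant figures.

74.9 kg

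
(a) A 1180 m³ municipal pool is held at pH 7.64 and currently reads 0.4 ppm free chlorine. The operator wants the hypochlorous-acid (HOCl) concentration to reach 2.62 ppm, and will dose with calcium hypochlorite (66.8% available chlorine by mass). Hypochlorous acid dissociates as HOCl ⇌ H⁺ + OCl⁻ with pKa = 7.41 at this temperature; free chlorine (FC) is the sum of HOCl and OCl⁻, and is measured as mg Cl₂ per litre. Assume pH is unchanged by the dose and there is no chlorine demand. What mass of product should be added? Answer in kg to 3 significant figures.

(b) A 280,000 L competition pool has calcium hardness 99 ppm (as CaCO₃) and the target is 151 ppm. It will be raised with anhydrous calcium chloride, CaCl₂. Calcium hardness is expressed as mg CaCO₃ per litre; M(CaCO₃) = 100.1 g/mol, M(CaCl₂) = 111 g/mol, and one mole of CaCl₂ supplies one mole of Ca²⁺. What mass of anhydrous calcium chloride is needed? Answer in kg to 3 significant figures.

(a) 11.8 kg; (b) 16.1 kg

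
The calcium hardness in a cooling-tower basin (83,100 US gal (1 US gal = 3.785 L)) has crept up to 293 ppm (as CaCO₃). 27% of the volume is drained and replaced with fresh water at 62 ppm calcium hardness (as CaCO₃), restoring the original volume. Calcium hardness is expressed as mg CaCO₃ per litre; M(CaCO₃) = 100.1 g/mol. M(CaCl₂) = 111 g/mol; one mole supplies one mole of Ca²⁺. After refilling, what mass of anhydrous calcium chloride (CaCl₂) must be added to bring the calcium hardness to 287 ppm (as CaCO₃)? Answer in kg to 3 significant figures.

19.7 kg

Volume: 83,100 US gal × 3.785 L/gal = 314,534 L.
After draining 27% and refilling: 293 × 0.73 + 62 × 0.27 = 230.63 ppm.
Deficit to target: 287 − 230.63 = 56.37 mg/L.
As CaCO₃: 56.37 mg/L × 314,534 L = 17,730 g; ÷ 100.1 = 177.1 mol Ca²⁺.
Mass: 177.1 × 111 = 19,660 g.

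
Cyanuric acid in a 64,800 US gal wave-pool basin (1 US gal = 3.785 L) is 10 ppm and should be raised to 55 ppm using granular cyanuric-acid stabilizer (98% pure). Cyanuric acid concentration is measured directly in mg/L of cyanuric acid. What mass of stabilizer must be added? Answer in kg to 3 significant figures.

Volume: 64,800 US gal × 3.785 L/gal = 245,268 L.
CYA to add: (55 − 10) = 45 mg/L × 245,268 L = 11,040 g cyanuric acid.
At 98% purity: 11,040 / 0.98 = 11,260 g product.

11.3 kg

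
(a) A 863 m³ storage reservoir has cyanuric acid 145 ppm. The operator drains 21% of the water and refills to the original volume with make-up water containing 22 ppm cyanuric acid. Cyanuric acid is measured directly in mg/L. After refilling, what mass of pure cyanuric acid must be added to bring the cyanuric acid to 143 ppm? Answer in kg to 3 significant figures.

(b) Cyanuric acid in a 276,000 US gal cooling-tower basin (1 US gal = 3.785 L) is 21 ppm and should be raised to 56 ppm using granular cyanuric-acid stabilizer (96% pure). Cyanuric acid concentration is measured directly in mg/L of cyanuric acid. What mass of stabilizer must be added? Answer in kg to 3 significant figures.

(a) 20.6 kg; (b) 38.1 kg

(a) Volume: 863 m³ = 863,000 L.
(a) After draining 21% and refilling: 145 × 0.79 + 22 × 0.21 = 119.17 ppm.
(a) Deficit to target: 143 − 119.17 = 23.83 mg/L.
(a) Mass: 23.83 mg/L × 863,000 L = 20,570 g cyanuric acid.

(b) Volume: 276,000 US gal × 3.785 L/gal = 1,044,660 L.
(b) CYA to add: (56 − 21) = 35 mg/L × 1,044,660 L = 36,560 g cyanuric acid.
(b) At 96% purity: 36,560 / 0.96 = 38,090 g product.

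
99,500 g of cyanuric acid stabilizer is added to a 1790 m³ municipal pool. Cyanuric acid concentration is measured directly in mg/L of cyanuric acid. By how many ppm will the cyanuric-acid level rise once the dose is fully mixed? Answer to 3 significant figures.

55.6 ppm

Volume: 1790 m³ = 1,790,000 L.
Rise: 99,500 g / 1,790,000 L × 1000 = 55.59 mg/L.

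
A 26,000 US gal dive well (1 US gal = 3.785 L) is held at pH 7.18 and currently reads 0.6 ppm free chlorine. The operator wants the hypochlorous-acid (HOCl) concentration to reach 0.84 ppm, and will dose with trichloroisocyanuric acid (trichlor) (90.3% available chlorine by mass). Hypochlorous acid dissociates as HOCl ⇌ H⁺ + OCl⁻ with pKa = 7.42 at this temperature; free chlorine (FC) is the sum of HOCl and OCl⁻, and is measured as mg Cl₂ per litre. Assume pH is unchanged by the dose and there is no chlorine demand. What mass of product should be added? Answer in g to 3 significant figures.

Volume: 26,000 US gal × 3.785 L/gal = 98,410 L.
[OCl⁻]/[HOCl] = 10^(pH − pKa) = 10^(7.18 − 7.42) = 0.5754; fraction as HOCl = 1/(1 + 0.5754) = 0.6347.
Free chlorine required for 0.84 ppm HOCl: 0.84 / 0.6347 = 1.323 ppm.
FC to add: 1.323 − 0.6 = 0.7234 mg/L as Cl₂.
Cl₂ equivalent: 0.7234 mg/L × 98,410 L = 71.19 g.
Product at 90.3% available Cl: 71.19 / 0.903 = 78.83 g.

78.8 g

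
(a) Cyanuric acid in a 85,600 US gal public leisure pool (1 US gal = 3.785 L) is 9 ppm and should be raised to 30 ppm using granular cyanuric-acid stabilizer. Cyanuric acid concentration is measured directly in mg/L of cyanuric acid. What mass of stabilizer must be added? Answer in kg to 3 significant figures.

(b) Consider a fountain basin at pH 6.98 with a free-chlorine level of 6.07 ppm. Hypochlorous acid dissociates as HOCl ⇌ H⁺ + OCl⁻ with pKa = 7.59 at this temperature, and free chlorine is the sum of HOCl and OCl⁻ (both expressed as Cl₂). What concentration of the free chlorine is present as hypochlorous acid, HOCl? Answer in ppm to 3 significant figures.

(a) 6.80 kg; (b) 4.87 ppm

(a) Volume: 85,600 US gal × 3.785 L/gal = 323,996 L.
(a) CYA to add: (30 − 9) = 21 mg/L × 323,996 L = 6804 g cyanuric acid.

(b) [OCl⁻]/[HOCl] = 10^(pH − pKa) = 10^(6.98 − 7.59) = 10^-0.61 = 0.2455.
(b) Fraction as HOCl = 1 / (1 + 0.2455) = 0.8029.
(b) HOCl = 0.8029 × 6.07 ppm = 4.874 ppm.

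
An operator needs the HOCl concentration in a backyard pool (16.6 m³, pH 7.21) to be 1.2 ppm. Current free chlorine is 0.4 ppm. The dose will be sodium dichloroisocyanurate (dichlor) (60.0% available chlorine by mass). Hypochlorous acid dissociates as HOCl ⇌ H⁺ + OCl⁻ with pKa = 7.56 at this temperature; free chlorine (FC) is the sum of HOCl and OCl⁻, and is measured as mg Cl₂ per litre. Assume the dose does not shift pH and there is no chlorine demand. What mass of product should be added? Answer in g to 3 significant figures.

37.0 g

Volume: 16.6 m³ = 16,600 L.
[OCl⁻]/[HOCl] = 10^(pH − pKa) = 10^(7.21 − 7.56) = 0.4467; fraction as HOCl = 1/(1 + 0.4467) = 0.6912.
Free chlorine required for 1.2 ppm HOCl: 1.2 / 0.6912 = 1.736 ppm.
FC to add: 1.736 − 0.4 = 1.336 mg/L as Cl₂.
Cl₂ equivalent: 1.336 mg/L × 16,600 L = 22.18 g.
Product at 60.0% available Cl: 22.18 / 0.6 = 36.96 g.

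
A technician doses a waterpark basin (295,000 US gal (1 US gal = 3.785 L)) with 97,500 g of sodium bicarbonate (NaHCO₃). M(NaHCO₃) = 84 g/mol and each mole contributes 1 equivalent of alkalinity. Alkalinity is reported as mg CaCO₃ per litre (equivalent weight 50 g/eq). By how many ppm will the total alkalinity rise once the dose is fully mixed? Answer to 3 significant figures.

Volume: 295,000 US gal × 3.785 L/gal = 1,116,575 L.
Moles of NaHCO₃: 97,500 g ÷ 84 g/mol = 1161 mol → 1161 eq of alkalinity.
As CaCO₃: 1161 eq × 50 g/eq = 58,040 g.
Rise: 58,040 g / 1,116,575 L × 1000 = 51.98 mg/L.

52.0 ppm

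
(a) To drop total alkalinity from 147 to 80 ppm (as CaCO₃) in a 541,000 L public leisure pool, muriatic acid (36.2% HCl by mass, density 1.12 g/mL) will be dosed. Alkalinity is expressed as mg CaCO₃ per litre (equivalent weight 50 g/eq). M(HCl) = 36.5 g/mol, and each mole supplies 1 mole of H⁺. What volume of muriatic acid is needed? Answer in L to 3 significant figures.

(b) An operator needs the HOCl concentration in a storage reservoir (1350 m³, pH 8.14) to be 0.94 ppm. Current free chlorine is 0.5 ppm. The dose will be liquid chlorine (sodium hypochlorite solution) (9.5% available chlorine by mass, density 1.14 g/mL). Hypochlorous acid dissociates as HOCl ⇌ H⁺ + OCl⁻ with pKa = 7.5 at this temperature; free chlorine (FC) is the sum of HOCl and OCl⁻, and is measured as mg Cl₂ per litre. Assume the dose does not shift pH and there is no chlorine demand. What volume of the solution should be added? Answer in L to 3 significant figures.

(a) Alkalinity to neutralize: (147 − 80) = 67 mg/L as CaCO₃ × 541,000 L = 36,250 g as CaCO₃.
(a) Equivalents of H⁺ required: 36,250 ÷ 50 g/eq = 724.9 eq = 724.9 mol HCl.
(a) Mass of HCl: 724.9 × 36.5 = 26,460 g.
(a) Mass of 36.2% solution: 26,460 / 0.362 = 73,090 g.
(a) Volume: 73,090 g ÷ 1.12 g/mL = 65,260 mL.

(b) Volume: 1350 m³ = 1,350,000 L.
(b) [OCl⁻]/[HOCl] = 10^(pH − pKa) = 10^(8.14 − 7.5) = 4.365; fraction as HOCl = 1/(1 + 4.365) = 0.1864.
(b) Free chlorine required for 0.94 ppm HOCl: 0.94 / 0.1864 = 5.043 ppm.
(b) FC to add: 5.043 − 0.5 = 4.543 mg/L as Cl₂.
(b) Cl₂ equivalent: 4.543 mg/L × 1,350,000 L = 6133 g.
(b) Product at 9.5% available Cl: 6133 / 0.095 = 64,560 g.
(b) Volume: 64,560 g ÷ 1.14 g/mL = 56,630 mL.

(a) 65.3 L; (b) 56.6 L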